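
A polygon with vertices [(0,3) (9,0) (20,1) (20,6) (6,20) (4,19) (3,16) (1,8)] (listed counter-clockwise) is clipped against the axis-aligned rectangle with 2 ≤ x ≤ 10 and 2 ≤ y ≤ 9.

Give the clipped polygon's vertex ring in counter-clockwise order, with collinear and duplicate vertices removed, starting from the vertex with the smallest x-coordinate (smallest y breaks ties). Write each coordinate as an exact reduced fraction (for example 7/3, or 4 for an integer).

1. After x ≥ 2: [(2,7/3) (9,0) (20,1) (20,6) (6,20) (4,19) (3,16) (2,12)]
2. After x ≤ 10: [(2,7/3) (9,0) (10,1/11) (10,16) (6,20) (4,19) (3,16) (2,12)]
3. After y ≥ 2: [(2,7/3) (3,2) (10,2) (10,16) (6,20) (4,19) (3,16) (2,12)]
4. After y ≤ 9: [(2,9) (2,7/3) (3,2) (10,2) (10,9)]
5. Canonical ring: [(2,7/3) (3,2) (10,2) (10,9) (2,9)]

Clipped polygon: [(2,7/3) (3,2) (10,2) (10,9) (2,9)]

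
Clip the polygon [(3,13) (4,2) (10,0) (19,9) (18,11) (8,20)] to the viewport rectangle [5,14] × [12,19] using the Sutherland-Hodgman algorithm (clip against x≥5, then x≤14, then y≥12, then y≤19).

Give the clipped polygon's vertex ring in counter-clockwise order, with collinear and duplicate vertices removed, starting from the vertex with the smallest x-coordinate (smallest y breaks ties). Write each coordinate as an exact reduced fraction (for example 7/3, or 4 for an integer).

1. After x ≥ 5: [(5,79/5) (5,5/3) (10,0) (19,9) (18,11) (8,20)]
2. After x ≤ 14: [(5,79/5) (5,5/3) (10,0) (14,4) (14,73/5) (8,20)]
3. After y ≥ 12: [(5,79/5) (5,12) (14,12) (14,73/5) (8,20)]
4. After y ≤ 19: [(51/7,19) (5,79/5) (5,12) (14,12) (14,73/5) (82/9,19)]
5. Canonical ring: [(5,12) (14,12) (14,73/5) (82/9,19) (51/7,19) (5,79/5)]

Clipped polygon: [(5,12) (14,12) (14,73/5) (82/9,19) (51/7,19) (5,79/5)]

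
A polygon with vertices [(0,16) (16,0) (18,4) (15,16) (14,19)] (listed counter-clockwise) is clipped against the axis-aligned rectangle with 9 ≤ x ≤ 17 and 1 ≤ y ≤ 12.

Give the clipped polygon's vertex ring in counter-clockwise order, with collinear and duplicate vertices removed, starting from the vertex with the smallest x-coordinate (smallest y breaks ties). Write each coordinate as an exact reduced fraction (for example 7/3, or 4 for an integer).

Clipped polygon: [(9,7) (15,1) (33/2,1) (17,2) (17,8) (16,12) (9,12)]

1. After x ≥ 9: [(9,251/14) (9,7) (16,0) (18,4) (15,16) (14,19)]
2. After x ≤ 17: [(9,251/14) (9,7) (16,0) (17,2) (17,8) (15,16) (14,19)]
3. After y ≥ 1: [(9,251/14) (9,7) (15,1) (33/2,1) (17,2) (17,8) (15,16) (14,19)]
4. After y ≤ 12: [(9,12) (9,7) (15,1) (33/2,1) (17,2) (17,8) (16,12)]
5. Canonical ring: [(9,7) (15,1) (33/2,1) (17,2) (17,8) (16,12) (9,12)]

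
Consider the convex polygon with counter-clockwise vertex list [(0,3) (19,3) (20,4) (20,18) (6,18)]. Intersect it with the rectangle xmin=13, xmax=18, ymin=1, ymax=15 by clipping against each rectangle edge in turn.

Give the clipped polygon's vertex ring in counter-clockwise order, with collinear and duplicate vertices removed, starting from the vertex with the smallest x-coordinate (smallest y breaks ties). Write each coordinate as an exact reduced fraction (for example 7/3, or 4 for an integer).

1. After x ≥ 13: [(13,3) (19,3) (20,4) (20,18) (13,18)]
2. After x ≤ 18: [(13,3) (18,3) (18,18) (13,18)]
3. After y ≥ 1: [(13,3) (18,3) (18,18) (13,18)]
4. After y ≤ 15: [(13,15) (13,3) (18,3) (18,15)]
5. Canonical ring: [(13,3) (18,3) (18,15) (13,15)]

Clipped polygon: [(13,3) (18,3) (18,15) (13,15)]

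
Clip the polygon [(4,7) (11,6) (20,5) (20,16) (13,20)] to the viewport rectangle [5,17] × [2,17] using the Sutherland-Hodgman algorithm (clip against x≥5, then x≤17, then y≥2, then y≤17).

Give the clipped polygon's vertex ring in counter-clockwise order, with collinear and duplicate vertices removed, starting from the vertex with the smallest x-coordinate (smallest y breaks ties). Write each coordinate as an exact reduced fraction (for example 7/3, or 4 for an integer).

Clipped polygon: [(5,48/7) (11,6) (17,16/3) (17,17) (142/13,17) (5,76/9)]

1. After x ≥ 5: [(5,76/9) (5,48/7) (11,6) (20,5) (20,16) (13,20)]
2. After x ≤ 17: [(5,76/9) (5,48/7) (11,6) (17,16/3) (17,124/7) (13,20)]
3. After y ≥ 2: [(5,76/9) (5,48/7) (11,6) (17,16/3) (17,124/7) (13,20)]
4. After y ≤ 17: [(142/13,17) (5,76/9) (5,48/7) (11,6) (17,16/3) (17,17)]
5. Canonical ring: [(5,48/7) (11,6) (17,16/3) (17,17) (142/13,17) (5,76/9)]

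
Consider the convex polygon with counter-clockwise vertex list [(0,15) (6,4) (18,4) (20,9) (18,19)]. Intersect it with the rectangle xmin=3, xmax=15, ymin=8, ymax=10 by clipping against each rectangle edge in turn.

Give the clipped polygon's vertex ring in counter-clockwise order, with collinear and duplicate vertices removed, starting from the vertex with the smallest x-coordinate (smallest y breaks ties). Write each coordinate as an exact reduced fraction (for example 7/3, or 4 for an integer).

1. After x ≥ 3: [(3,47/3) (3,19/2) (6,4) (18,4) (20,9) (18,19)]
2. After x ≤ 15: [(15,55/3) (3,47/3) (3,19/2) (6,4) (15,4)]
3. After y ≥ 8: [(15,8) (15,55/3) (3,47/3) (3,19/2) (42/11,8)]
4. After y ≤ 10: [(15,8) (15,10) (3,10) (3,19/2) (42/11,8)]
5. Canonical ring: [(3,19/2) (42/11,8) (15,8) (15,10) (3,10)]

Clipped polygon: [(3,19/2) (42/11,8) (15,8) (15,10) (3,10)]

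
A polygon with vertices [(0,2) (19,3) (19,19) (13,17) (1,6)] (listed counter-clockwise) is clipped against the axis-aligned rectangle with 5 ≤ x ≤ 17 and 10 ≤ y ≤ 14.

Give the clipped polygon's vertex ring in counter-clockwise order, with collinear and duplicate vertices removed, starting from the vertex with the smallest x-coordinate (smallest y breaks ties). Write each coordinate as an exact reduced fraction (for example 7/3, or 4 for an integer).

Clipped polygon: [(59/11,10) (17,10) (17,14) (107/11,14)]

1. After x ≥ 5: [(5,43/19) (19,3) (19,19) (13,17) (5,29/3)]
2. After x ≤ 17: [(5,43/19) (17,55/19) (17,55/3) (13,17) (5,29/3)]
3. After y ≥ 10: [(17,10) (17,55/3) (13,17) (59/11,10)]
4. After y ≤ 14: [(17,10) (17,14) (107/11,14) (59/11,10)]
5. Canonical ring: [(59/11,10) (17,10) (17,14) (107/11,14)]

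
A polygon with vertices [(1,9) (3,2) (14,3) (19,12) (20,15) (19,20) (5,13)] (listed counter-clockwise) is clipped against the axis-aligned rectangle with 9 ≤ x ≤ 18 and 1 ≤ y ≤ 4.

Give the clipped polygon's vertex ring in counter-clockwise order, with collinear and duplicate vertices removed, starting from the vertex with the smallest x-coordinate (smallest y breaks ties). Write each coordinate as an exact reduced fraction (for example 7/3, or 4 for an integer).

Clipped polygon: [(9,28/11) (14,3) (131/9,4) (9,4)]

1. After x ≥ 9: [(9,28/11) (14,3) (19,12) (20,15) (19,20) (9,15)]
2. After x ≤ 18: [(9,28/11) (14,3) (18,51/5) (18,39/2) (9,15)]
3. After y ≥ 1: [(9,28/11) (14,3) (18,51/5) (18,39/2) (9,15)]
4. After y ≤ 4: [(9,4) (9,28/11) (14,3) (131/9,4)]
5. Canonical ring: [(9,28/11) (14,3) (131/9,4) (9,4)]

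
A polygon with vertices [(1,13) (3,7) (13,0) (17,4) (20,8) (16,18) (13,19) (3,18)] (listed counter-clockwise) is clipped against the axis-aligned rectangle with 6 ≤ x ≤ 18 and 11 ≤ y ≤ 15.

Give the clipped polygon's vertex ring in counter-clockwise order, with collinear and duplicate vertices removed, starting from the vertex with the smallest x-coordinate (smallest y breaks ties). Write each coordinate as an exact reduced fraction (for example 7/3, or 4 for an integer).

Clipped polygon: [(6,11) (18,11) (18,13) (86/5,15) (6,15)]

1. After x ≥ 6: [(6,49/10) (13,0) (17,4) (20,8) (16,18) (13,19) (6,183/10)]
2. After x ≤ 18: [(6,49/10) (13,0) (17,4) (18,16/3) (18,13) (16,18) (13,19) (6,183/10)]
3. After y ≥ 11: [(6,11) (18,11) (18,13) (16,18) (13,19) (6,183/10)]
4. After y ≤ 15: [(6,15) (6,11) (18,11) (18,13) (86/5,15)]
5. Canonical ring: [(6,11) (18,11) (18,13) (86/5,15) (6,15)]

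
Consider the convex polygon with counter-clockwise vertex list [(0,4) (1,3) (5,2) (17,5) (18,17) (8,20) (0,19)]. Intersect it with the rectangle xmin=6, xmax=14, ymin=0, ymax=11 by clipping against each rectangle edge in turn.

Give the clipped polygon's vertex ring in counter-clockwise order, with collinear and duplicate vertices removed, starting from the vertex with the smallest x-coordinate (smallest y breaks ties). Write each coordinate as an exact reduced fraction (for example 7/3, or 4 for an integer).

1. After x ≥ 6: [(6,9/4) (17,5) (18,17) (8,20) (6,79/4)]
2. After x ≤ 14: [(6,9/4) (14,17/4) (14,91/5) (8,20) (6,79/4)]
3. After y ≥ 0: [(6,9/4) (14,17/4) (14,91/5) (8,20) (6,79/4)]
4. After y ≤ 11: [(6,11) (6,9/4) (14,17/4) (14,11)]
5. Canonical ring: [(6,9/4) (14,17/4) (14,11) (6,11)]

Clipped polygon: [(6,9/4) (14,17/4) (14,11) (6,11)]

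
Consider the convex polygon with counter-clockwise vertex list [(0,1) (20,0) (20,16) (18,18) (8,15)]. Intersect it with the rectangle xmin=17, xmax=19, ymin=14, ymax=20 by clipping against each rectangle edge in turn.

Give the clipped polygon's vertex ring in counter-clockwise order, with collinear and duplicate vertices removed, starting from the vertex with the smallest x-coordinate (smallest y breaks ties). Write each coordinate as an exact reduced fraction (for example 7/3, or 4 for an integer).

Clipped polygon: [(17,14) (19,14) (19,17) (18,18) (17,177/10)]

1. After x ≥ 17: [(17,3/20) (20,0) (20,16) (18,18) (17,177/10)]
2. After x ≤ 19: [(17,3/20) (19,1/20) (19,17) (18,18) (17,177/10)]
3. After y ≥ 14: [(17,14) (19,14) (19,17) (18,18) (17,177/10)]
4. After y ≤ 20: [(17,14) (19,14) (19,17) (18,18) (17,177/10)]
5. Canonical ring: [(17,14) (19,14) (19,17) (18,18) (17,177/10)]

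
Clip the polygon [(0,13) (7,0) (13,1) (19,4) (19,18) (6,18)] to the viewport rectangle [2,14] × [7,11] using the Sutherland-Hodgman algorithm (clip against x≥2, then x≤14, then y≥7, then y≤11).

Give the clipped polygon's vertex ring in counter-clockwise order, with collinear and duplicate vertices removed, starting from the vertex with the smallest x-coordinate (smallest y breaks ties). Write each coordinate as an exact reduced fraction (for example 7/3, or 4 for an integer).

Clipped polygon: [(2,65/7) (42/13,7) (14,7) (14,11) (2,11)]

1. After x ≥ 2: [(2,44/3) (2,65/7) (7,0) (13,1) (19,4) (19,18) (6,18)]
2. After x ≤ 14: [(2,44/3) (2,65/7) (7,0) (13,1) (14,3/2) (14,18) (6,18)]
3. After y ≥ 7: [(2,44/3) (2,65/7) (42/13,7) (14,7) (14,18) (6,18)]
4. After y ≤ 11: [(2,11) (2,65/7) (42/13,7) (14,7) (14,11)]
5. Canonical ring: [(2,65/7) (42/13,7) (14,7) (14,11) (2,11)]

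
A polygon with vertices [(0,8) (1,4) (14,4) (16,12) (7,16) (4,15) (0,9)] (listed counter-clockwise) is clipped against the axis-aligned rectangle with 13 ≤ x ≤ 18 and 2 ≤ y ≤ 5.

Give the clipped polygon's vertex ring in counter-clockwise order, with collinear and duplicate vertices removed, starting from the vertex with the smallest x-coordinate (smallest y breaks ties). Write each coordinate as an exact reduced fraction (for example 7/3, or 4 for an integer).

1. After x ≥ 13: [(13,4) (14,4) (16,12) (13,40/3)]
2. After x ≤ 18: [(13,4) (14,4) (16,12) (13,40/3)]
3. After y ≥ 2: [(13,4) (14,4) (16,12) (13,40/3)]
4. After y ≤ 5: [(13,5) (13,4) (14,4) (57/4,5)]
5. Canonical ring: [(13,4) (14,4) (57/4,5) (13,5)]

Clipped polygon: [(13,4) (14,4) (57/4,5) (13,5)]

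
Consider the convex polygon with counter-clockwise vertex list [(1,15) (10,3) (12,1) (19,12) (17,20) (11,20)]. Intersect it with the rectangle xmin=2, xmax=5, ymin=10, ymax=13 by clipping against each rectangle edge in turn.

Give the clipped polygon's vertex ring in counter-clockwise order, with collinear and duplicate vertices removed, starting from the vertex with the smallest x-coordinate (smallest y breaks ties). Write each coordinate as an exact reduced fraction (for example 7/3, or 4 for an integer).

1. After x ≥ 2: [(2,31/2) (2,41/3) (10,3) (12,1) (19,12) (17,20) (11,20)]
2. After x ≤ 5: [(5,17) (2,31/2) (2,41/3) (5,29/3)]
3. After y ≥ 10: [(5,10) (5,17) (2,31/2) (2,41/3) (19/4,10)]
4. After y ≤ 13: [(5,10) (5,13) (5/2,13) (19/4,10)]
5. Canonical ring: [(5/2,13) (19/4,10) (5,10) (5,13)]

Clipped polygon: [(5/2,13) (19/4,10) (5,10) (5,13)]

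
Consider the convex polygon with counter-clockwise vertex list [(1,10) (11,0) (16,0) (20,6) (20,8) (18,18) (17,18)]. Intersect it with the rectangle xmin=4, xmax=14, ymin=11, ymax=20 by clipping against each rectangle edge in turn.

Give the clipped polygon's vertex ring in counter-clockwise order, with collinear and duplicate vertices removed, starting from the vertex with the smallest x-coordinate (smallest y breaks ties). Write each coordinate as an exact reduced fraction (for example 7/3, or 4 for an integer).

1. After x ≥ 4: [(4,23/2) (4,7) (11,0) (16,0) (20,6) (20,8) (18,18) (17,18)]
2. After x ≤ 14: [(14,33/2) (4,23/2) (4,7) (11,0) (14,0)]
3. After y ≥ 11: [(14,11) (14,33/2) (4,23/2) (4,11)]
4. After y ≤ 20: [(14,11) (14,33/2) (4,23/2) (4,11)]
5. Canonical ring: [(4,11) (14,11) (14,33/2) (4,23/2)]

Clipped polygon: [(4,11) (14,11) (14,33/2) (4,23/2)]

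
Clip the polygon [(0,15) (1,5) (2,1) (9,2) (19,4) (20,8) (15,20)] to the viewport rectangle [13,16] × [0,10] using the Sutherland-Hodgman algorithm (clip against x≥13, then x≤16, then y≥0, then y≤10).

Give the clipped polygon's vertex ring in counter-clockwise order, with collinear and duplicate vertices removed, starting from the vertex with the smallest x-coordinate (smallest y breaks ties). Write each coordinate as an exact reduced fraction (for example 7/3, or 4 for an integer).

1. After x ≥ 13: [(13,58/3) (13,14/5) (19,4) (20,8) (15,20)]
2. After x ≤ 16: [(13,58/3) (13,14/5) (16,17/5) (16,88/5) (15,20)]
3. After y ≥ 0: [(13,58/3) (13,14/5) (16,17/5) (16,88/5) (15,20)]
4. After y ≤ 10: [(13,10) (13,14/5) (16,17/5) (16,10)]
5. Canonical ring: [(13,14/5) (16,17/5) (16,10) (13,10)]

Clipped polygon: [(13,14/5) (16,17/5) (16,10) (13,10)]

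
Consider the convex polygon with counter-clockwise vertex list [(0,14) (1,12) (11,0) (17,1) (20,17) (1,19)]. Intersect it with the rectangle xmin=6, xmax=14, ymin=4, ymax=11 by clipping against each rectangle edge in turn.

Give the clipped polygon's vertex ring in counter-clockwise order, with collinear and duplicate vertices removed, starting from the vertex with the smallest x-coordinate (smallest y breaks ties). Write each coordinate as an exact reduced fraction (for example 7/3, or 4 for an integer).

1. After x ≥ 6: [(6,6) (11,0) (17,1) (20,17) (6,351/19)]
2. After x ≤ 14: [(6,6) (11,0) (14,1/2) (14,335/19) (6,351/19)]
3. After y ≥ 4: [(6,6) (23/3,4) (14,4) (14,335/19) (6,351/19)]
4. After y ≤ 11: [(6,11) (6,6) (23/3,4) (14,4) (14,11)]
5. Canonical ring: [(6,6) (23/3,4) (14,4) (14,11) (6,11)]

Clipped polygon: [(6,6) (23/3,4) (14,4) (14,11) (6,11)]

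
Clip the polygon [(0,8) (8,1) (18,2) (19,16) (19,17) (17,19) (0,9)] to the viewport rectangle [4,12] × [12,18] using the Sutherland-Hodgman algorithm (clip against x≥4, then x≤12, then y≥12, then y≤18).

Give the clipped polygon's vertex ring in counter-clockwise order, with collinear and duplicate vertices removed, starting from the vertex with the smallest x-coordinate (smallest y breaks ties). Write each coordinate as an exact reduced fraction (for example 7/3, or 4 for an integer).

1. After x ≥ 4: [(4,9/2) (8,1) (18,2) (19,16) (19,17) (17,19) (4,193/17)]
2. After x ≤ 12: [(4,9/2) (8,1) (12,7/5) (12,273/17) (4,193/17)]
3. After y ≥ 12: [(12,12) (12,273/17) (51/10,12)]
4. After y ≤ 18: [(12,12) (12,273/17) (51/10,12)]
5. Canonical ring: [(51/10,12) (12,12) (12,273/17)]

Clipped polygon: [(51/10,12) (12,12) (12,273/17)]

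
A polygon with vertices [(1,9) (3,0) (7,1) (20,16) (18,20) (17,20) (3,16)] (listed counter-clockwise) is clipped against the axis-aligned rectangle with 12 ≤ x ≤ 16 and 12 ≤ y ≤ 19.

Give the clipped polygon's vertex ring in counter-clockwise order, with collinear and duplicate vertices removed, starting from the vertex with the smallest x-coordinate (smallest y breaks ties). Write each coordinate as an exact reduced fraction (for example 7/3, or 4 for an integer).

Clipped polygon: [(12,12) (16,12) (16,19) (27/2,19) (12,130/7)]

1. After x ≥ 12: [(12,88/13) (20,16) (18,20) (17,20) (12,130/7)]
2. After x ≤ 16: [(12,88/13) (16,148/13) (16,138/7) (12,130/7)]
3. After y ≥ 12: [(12,12) (16,12) (16,138/7) (12,130/7)]
4. After y ≤ 19: [(12,12) (16,12) (16,19) (27/2,19) (12,130/7)]
5. Canonical ring: [(12,12) (16,12) (16,19) (27/2,19) (12,130/7)]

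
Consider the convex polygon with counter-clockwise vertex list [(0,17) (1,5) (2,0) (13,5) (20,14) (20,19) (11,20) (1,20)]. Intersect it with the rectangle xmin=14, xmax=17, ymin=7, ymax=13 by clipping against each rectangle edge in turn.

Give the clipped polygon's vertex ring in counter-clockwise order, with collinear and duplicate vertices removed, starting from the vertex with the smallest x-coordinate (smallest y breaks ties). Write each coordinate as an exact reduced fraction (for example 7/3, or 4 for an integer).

Clipped polygon: [(14,7) (131/9,7) (17,71/7) (17,13) (14,13)]

1. After x ≥ 14: [(14,44/7) (20,14) (20,19) (14,59/3)]
2. After x ≤ 17: [(14,44/7) (17,71/7) (17,58/3) (14,59/3)]
3. After y ≥ 7: [(14,7) (131/9,7) (17,71/7) (17,58/3) (14,59/3)]
4. After y ≤ 13: [(14,13) (14,7) (131/9,7) (17,71/7) (17,13)]
5. Canonical ring: [(14,7) (131/9,7) (17,71/7) (17,13) (14,13)]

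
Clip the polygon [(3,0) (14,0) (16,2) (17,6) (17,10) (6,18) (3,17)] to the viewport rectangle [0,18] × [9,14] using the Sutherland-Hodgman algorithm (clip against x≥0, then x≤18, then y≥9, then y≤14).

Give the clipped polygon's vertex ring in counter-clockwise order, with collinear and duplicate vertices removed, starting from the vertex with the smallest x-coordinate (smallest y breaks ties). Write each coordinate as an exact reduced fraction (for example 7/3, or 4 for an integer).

Clipped polygon: [(3,9) (17,9) (17,10) (23/2,14) (3,14)]

1. After x ≥ 0: [(3,0) (14,0) (16,2) (17,6) (17,10) (6,18) (3,17)]
2. After x ≤ 18: [(3,0) (14,0) (16,2) (17,6) (17,10) (6,18) (3,17)]
3. After y ≥ 9: [(3,9) (17,9) (17,10) (6,18) (3,17)]
4. After y ≤ 14: [(3,14) (3,9) (17,9) (17,10) (23/2,14)]
5. Canonical ring: [(3,9) (17,9) (17,10) (23/2,14) (3,14)]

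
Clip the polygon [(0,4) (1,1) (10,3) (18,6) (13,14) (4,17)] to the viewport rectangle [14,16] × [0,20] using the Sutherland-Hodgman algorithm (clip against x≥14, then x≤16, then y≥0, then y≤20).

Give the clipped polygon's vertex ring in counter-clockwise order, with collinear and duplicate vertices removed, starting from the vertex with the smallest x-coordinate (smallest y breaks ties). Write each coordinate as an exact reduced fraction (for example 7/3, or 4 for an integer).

Clipped polygon: [(14,9/2) (16,21/4) (16,46/5) (14,62/5)]

1. After x ≥ 14: [(14,9/2) (18,6) (14,62/5)]
2. After x ≤ 16: [(14,9/2) (16,21/4) (16,46/5) (14,62/5)]
3. After y ≥ 0: [(14,9/2) (16,21/4) (16,46/5) (14,62/5)]
4. After y ≤ 20: [(14,9/2) (16,21/4) (16,46/5) (14,62/5)]
5. Canonical ring: [(14,9/2) (16,21/4) (16,46/5) (14,62/5)]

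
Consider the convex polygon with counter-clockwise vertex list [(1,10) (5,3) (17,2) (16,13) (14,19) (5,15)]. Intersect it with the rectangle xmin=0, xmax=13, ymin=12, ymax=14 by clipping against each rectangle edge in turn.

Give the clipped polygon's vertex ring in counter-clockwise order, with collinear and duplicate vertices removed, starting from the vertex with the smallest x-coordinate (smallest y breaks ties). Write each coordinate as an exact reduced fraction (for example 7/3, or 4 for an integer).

1. After x ≥ 0: [(1,10) (5,3) (17,2) (16,13) (14,19) (5,15)]
2. After x ≤ 13: [(1,10) (5,3) (13,7/3) (13,167/9) (5,15)]
3. After y ≥ 12: [(13/5,12) (13,12) (13,167/9) (5,15)]
4. After y ≤ 14: [(21/5,14) (13/5,12) (13,12) (13,14)]
5. Canonical ring: [(13/5,12) (13,12) (13,14) (21/5,14)]

Clipped polygon: [(13/5,12) (13,12) (13,14) (21/5,14)]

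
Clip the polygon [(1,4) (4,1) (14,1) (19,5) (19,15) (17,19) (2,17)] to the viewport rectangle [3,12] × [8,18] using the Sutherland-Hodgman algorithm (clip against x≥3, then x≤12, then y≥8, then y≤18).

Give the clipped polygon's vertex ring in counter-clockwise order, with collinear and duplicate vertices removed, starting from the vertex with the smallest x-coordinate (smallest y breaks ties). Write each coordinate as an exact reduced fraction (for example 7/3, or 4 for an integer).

1. After x ≥ 3: [(3,2) (4,1) (14,1) (19,5) (19,15) (17,19) (3,257/15)]
2. After x ≤ 12: [(3,2) (4,1) (12,1) (12,55/3) (3,257/15)]
3. After y ≥ 8: [(3,8) (12,8) (12,55/3) (3,257/15)]
4. After y ≤ 18: [(3,8) (12,8) (12,18) (19/2,18) (3,257/15)]
5. Canonical ring: [(3,8) (12,8) (12,18) (19/2,18) (3,257/15)]

Clipped polygon: [(3,8) (12,8) (12,18) (19/2,18) (3,257/15)]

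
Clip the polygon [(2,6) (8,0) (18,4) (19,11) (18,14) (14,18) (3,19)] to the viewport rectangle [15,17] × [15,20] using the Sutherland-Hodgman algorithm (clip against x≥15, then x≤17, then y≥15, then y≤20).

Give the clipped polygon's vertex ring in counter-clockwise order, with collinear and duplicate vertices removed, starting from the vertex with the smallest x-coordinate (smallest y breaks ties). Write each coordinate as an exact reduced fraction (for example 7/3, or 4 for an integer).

Clipped polygon: [(15,15) (17,15) (15,17)]

1. After x ≥ 15: [(15,14/5) (18,4) (19,11) (18,14) (15,17)]
2. After x ≤ 17: [(15,14/5) (17,18/5) (17,15) (15,17)]
3. After y ≥ 15: [(15,15) (17,15) (17,15) (15,17)]
4. After y ≤ 20: [(15,15) (17,15) (17,15) (15,17)]
5. Canonical ring: [(15,15) (17,15) (15,17)]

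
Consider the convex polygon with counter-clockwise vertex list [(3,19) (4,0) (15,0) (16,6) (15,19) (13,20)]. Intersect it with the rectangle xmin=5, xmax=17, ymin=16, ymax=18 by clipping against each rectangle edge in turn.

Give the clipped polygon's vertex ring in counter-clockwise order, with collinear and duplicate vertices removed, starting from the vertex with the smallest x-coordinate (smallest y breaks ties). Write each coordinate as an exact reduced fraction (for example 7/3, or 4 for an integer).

1. After x ≥ 5: [(5,96/5) (5,0) (15,0) (16,6) (15,19) (13,20)]
2. After x ≤ 17: [(5,96/5) (5,0) (15,0) (16,6) (15,19) (13,20)]
3. After y ≥ 16: [(5,96/5) (5,16) (198/13,16) (15,19) (13,20)]
4. After y ≤ 18: [(5,18) (5,16) (198/13,16) (196/13,18)]
5. Canonical ring: [(5,16) (198/13,16) (196/13,18) (5,18)]

Clipped polygon: [(5,16) (198/13,16) (196/13,18) (5,18)]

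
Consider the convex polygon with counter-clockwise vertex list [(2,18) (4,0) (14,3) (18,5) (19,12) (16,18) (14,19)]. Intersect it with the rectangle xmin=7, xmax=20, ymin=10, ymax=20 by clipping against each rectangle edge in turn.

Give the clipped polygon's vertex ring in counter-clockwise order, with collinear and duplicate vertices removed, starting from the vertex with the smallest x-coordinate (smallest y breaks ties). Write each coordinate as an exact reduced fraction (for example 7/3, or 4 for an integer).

Clipped polygon: [(7,10) (131/7,10) (19,12) (16,18) (14,19) (7,221/12)]

1. After x ≥ 7: [(7,221/12) (7,9/10) (14,3) (18,5) (19,12) (16,18) (14,19)]
2. After x ≤ 20: [(7,221/12) (7,9/10) (14,3) (18,5) (19,12) (16,18) (14,19)]
3. After y ≥ 10: [(7,221/12) (7,10) (131/7,10) (19,12) (16,18) (14,19)]
4. After y ≤ 20: [(7,221/12) (7,10) (131/7,10) (19,12) (16,18) (14,19)]
5. Canonical ring: [(7,10) (131/7,10) (19,12) (16,18) (14,19) (7,221/12)]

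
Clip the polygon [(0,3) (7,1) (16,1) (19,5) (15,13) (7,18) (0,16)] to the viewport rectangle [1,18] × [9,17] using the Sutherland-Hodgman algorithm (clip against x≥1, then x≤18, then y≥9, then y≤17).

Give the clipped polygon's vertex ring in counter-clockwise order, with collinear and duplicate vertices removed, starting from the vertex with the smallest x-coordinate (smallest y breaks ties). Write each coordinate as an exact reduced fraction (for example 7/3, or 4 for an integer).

Clipped polygon: [(1,9) (17,9) (15,13) (43/5,17) (7/2,17) (1,114/7)]

1. After x ≥ 1: [(1,19/7) (7,1) (16,1) (19,5) (15,13) (7,18) (1,114/7)]
2. After x ≤ 18: [(1,19/7) (7,1) (16,1) (18,11/3) (18,7) (15,13) (7,18) (1,114/7)]
3. After y ≥ 9: [(1,9) (17,9) (15,13) (7,18) (1,114/7)]
4. After y ≤ 17: [(1,9) (17,9) (15,13) (43/5,17) (7/2,17) (1,114/7)]
5. Canonical ring: [(1,9) (17,9) (15,13) (43/5,17) (7/2,17) (1,114/7)]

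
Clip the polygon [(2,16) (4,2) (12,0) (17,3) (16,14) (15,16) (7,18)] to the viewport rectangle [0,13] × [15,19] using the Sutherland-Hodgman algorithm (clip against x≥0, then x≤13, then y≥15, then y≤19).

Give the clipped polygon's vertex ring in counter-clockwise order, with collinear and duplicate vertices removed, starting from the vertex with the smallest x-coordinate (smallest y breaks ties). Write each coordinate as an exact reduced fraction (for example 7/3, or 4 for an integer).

1. After x ≥ 0: [(2,16) (4,2) (12,0) (17,3) (16,14) (15,16) (7,18)]
2. After x ≤ 13: [(2,16) (4,2) (12,0) (13,3/5) (13,33/2) (7,18)]
3. After y ≥ 15: [(2,16) (15/7,15) (13,15) (13,33/2) (7,18)]
4. After y ≤ 19: [(2,16) (15/7,15) (13,15) (13,33/2) (7,18)]
5. Canonical ring: [(2,16) (15/7,15) (13,15) (13,33/2) (7,18)]

Clipped polygon: [(2,16) (15/7,15) (13,15) (13,33/2) (7,18)]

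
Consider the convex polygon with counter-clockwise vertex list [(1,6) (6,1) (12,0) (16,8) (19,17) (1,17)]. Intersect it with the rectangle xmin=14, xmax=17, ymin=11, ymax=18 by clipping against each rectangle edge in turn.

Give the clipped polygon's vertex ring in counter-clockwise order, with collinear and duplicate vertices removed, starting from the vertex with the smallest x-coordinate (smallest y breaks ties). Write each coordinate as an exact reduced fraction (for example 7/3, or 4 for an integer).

1. After x ≥ 14: [(14,4) (16,8) (19,17) (14,17)]
2. After x ≤ 17: [(14,4) (16,8) (17,11) (17,17) (14,17)]
3. After y ≥ 11: [(14,11) (17,11) (17,11) (17,17) (14,17)]
4. After y ≤ 18: [(14,11) (17,11) (17,11) (17,17) (14,17)]
5. Canonical ring: [(14,11) (17,11) (17,17) (14,17)]

Clipped polygon: [(14,11) (17,11) (17,17) (14,17)]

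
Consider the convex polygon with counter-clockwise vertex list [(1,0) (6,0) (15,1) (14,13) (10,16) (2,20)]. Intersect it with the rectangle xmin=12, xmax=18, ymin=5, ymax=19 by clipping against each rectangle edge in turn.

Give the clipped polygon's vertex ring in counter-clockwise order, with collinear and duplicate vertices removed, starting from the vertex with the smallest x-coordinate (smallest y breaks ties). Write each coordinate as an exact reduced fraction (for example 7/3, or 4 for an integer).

Clipped polygon: [(12,5) (44/3,5) (14,13) (12,29/2)]

1. After x ≥ 12: [(12,2/3) (15,1) (14,13) (12,29/2)]
2. After x ≤ 18: [(12,2/3) (15,1) (14,13) (12,29/2)]
3. After y ≥ 5: [(12,5) (44/3,5) (14,13) (12,29/2)]
4. After y ≤ 19: [(12,5) (44/3,5) (14,13) (12,29/2)]
5. Canonical ring: [(12,5) (44/3,5) (14,13) (12,29/2)]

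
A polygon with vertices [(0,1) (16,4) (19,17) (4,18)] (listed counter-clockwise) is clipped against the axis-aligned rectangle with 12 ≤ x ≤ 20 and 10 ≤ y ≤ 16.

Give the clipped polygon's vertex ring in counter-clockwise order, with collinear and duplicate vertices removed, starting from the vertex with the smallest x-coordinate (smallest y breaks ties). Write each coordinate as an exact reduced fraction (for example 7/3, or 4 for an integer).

Clipped polygon: [(12,10) (226/13,10) (244/13,16) (12,16)]

1. After x ≥ 12: [(12,13/4) (16,4) (19,17) (12,262/15)]
2. After x ≤ 20: [(12,13/4) (16,4) (19,17) (12,262/15)]
3. After y ≥ 10: [(12,10) (226/13,10) (19,17) (12,262/15)]
4. After y ≤ 16: [(12,16) (12,10) (226/13,10) (244/13,16)]
5. Canonical ring: [(12,10) (226/13,10) (244/13,16) (12,16)]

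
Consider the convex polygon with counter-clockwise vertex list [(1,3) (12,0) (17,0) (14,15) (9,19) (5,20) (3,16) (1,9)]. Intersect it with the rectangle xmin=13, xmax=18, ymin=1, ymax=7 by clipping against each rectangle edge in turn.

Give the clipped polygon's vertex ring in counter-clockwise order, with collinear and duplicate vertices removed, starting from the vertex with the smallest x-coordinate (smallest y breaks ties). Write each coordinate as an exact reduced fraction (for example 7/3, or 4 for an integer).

1. After x ≥ 13: [(13,0) (17,0) (14,15) (13,79/5)]
2. After x ≤ 18: [(13,0) (17,0) (14,15) (13,79/5)]
3. After y ≥ 1: [(13,1) (84/5,1) (14,15) (13,79/5)]
4. After y ≤ 7: [(13,7) (13,1) (84/5,1) (78/5,7)]
5. Canonical ring: [(13,1) (84/5,1) (78/5,7) (13,7)]

Clipped polygon: [(13,1) (84/5,1) (78/5,7) (13,7)]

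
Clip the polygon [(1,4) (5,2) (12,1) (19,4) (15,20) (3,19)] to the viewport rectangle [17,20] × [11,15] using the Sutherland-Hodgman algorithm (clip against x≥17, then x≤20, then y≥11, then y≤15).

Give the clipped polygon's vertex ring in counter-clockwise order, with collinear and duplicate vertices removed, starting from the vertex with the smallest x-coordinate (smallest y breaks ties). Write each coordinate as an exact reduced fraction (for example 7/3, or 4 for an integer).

Clipped polygon: [(17,11) (69/4,11) (17,12)]

1. After x ≥ 17: [(17,22/7) (19,4) (17,12)]
2. After x ≤ 20: [(17,22/7) (19,4) (17,12)]
3. After y ≥ 11: [(17,11) (69/4,11) (17,12)]
4. After y ≤ 15: [(17,11) (69/4,11) (17,12)]
5. Canonical ring: [(17,11) (69/4,11) (17,12)]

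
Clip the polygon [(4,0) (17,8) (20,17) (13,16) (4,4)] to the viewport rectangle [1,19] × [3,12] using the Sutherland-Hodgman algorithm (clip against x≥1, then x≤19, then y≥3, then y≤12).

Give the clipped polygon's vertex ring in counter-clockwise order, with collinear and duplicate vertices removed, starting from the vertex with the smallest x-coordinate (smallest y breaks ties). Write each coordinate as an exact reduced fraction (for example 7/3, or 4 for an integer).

Clipped polygon: [(4,3) (71/8,3) (17,8) (55/3,12) (10,12) (4,4)]

1. After x ≥ 1: [(4,0) (17,8) (20,17) (13,16) (4,4)]
2. After x ≤ 19: [(4,0) (17,8) (19,14) (19,118/7) (13,16) (4,4)]
3. After y ≥ 3: [(4,3) (71/8,3) (17,8) (19,14) (19,118/7) (13,16) (4,4)]
4. After y ≤ 12: [(4,3) (71/8,3) (17,8) (55/3,12) (10,12) (4,4)]
5. Canonical ring: [(4,3) (71/8,3) (17,8) (55/3,12) (10,12) (4,4)]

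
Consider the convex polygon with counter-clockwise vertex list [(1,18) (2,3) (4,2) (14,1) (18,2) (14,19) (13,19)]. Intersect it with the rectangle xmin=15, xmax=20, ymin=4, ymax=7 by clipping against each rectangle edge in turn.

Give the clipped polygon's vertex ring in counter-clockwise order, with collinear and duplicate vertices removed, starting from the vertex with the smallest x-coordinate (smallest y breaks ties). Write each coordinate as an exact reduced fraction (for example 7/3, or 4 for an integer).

1. After x ≥ 15: [(15,5/4) (18,2) (15,59/4)]
2. After x ≤ 20: [(15,5/4) (18,2) (15,59/4)]
3. After y ≥ 4: [(15,4) (298/17,4) (15,59/4)]
4. After y ≤ 7: [(15,7) (15,4) (298/17,4) (286/17,7)]
5. Canonical ring: [(15,4) (298/17,4) (286/17,7) (15,7)]

Clipped polygon: [(15,4) (298/17,4) (286/17,7) (15,7)]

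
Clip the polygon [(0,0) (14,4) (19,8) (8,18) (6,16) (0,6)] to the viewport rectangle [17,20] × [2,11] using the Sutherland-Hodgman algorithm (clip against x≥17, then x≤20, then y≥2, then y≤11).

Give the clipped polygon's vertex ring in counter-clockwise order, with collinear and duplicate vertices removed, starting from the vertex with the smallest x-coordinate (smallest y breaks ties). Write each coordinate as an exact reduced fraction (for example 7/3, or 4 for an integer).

Clipped polygon: [(17,32/5) (19,8) (17,108/11)]

1. After x ≥ 17: [(17,32/5) (19,8) (17,108/11)]
2. After x ≤ 20: [(17,32/5) (19,8) (17,108/11)]
3. After y ≥ 2: [(17,32/5) (19,8) (17,108/11)]
4. After y ≤ 11: [(17,32/5) (19,8) (17,108/11)]
5. Canonical ring: [(17,32/5) (19,8) (17,108/11)]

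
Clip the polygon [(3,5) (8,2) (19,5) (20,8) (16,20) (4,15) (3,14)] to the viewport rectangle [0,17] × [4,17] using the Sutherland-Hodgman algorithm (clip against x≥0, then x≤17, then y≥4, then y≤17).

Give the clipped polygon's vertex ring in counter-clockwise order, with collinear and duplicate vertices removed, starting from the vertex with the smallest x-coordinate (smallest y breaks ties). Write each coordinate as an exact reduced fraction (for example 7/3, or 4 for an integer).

1. After x ≥ 0: [(3,5) (8,2) (19,5) (20,8) (16,20) (4,15) (3,14)]
2. After x ≤ 17: [(3,5) (8,2) (17,49/11) (17,17) (16,20) (4,15) (3,14)]
3. After y ≥ 4: [(3,5) (14/3,4) (46/3,4) (17,49/11) (17,17) (16,20) (4,15) (3,14)]
4. After y ≤ 17: [(3,5) (14/3,4) (46/3,4) (17,49/11) (17,17) (17,17) (44/5,17) (4,15) (3,14)]
5. Canonical ring: [(3,5) (14/3,4) (46/3,4) (17,49/11) (17,17) (44/5,17) (4,15) (3,14)]

Clipped polygon: [(3,5) (14/3,4) (46/3,4) (17,49/11) (17,17) (44/5,17) (4,15) (3,14)]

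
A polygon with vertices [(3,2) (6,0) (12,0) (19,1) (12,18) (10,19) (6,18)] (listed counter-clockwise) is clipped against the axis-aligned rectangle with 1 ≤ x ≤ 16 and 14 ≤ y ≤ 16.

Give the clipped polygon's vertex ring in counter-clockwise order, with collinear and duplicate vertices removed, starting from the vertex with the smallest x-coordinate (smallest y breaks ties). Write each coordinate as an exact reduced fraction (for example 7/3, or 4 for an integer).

1. After x ≥ 1: [(3,2) (6,0) (12,0) (19,1) (12,18) (10,19) (6,18)]
2. After x ≤ 16: [(3,2) (6,0) (12,0) (16,4/7) (16,58/7) (12,18) (10,19) (6,18)]
3. After y ≥ 14: [(21/4,14) (232/17,14) (12,18) (10,19) (6,18)]
4. After y ≤ 16: [(45/8,16) (21/4,14) (232/17,14) (218/17,16)]
5. Canonical ring: [(21/4,14) (232/17,14) (218/17,16) (45/8,16)]

Clipped polygon: [(21/4,14) (232/17,14) (218/17,16) (45/8,16)]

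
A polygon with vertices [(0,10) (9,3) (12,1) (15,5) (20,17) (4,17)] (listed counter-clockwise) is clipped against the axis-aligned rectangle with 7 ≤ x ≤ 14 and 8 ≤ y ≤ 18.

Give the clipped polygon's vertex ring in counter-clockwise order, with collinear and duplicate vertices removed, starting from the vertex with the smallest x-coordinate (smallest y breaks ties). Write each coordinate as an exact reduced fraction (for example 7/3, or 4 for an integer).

1. After x ≥ 7: [(7,41/9) (9,3) (12,1) (15,5) (20,17) (7,17)]
2. After x ≤ 14: [(7,41/9) (9,3) (12,1) (14,11/3) (14,17) (7,17)]
3. After y ≥ 8: [(7,8) (14,8) (14,17) (7,17)]
4. After y ≤ 18: [(7,8) (14,8) (14,17) (7,17)]
5. Canonical ring: [(7,8) (14,8) (14,17) (7,17)]

Clipped polygon: [(7,8) (14,8) (14,17) (7,17)]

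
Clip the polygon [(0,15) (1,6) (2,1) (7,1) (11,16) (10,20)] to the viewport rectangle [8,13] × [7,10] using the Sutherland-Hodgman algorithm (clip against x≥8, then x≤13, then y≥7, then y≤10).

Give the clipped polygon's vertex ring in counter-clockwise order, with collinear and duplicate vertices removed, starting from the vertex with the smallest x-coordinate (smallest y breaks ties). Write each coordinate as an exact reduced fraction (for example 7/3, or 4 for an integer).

1. After x ≥ 8: [(8,19) (8,19/4) (11,16) (10,20)]
2. After x ≤ 13: [(8,19) (8,19/4) (11,16) (10,20)]
3. After y ≥ 7: [(8,19) (8,7) (43/5,7) (11,16) (10,20)]
4. After y ≤ 10: [(8,10) (8,7) (43/5,7) (47/5,10)]
5. Canonical ring: [(8,7) (43/5,7) (47/5,10) (8,10)]

Clipped polygon: [(8,7) (43/5,7) (47/5,10) (8,10)]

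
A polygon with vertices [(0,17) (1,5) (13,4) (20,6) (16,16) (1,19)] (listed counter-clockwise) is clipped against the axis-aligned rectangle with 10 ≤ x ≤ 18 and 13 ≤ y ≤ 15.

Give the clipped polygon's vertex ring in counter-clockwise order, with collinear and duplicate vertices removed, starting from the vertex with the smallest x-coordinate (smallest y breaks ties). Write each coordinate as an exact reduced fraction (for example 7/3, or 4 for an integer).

1. After x ≥ 10: [(10,17/4) (13,4) (20,6) (16,16) (10,86/5)]
2. After x ≤ 18: [(10,17/4) (13,4) (18,38/7) (18,11) (16,16) (10,86/5)]
3. After y ≥ 13: [(10,13) (86/5,13) (16,16) (10,86/5)]
4. After y ≤ 15: [(10,15) (10,13) (86/5,13) (82/5,15)]
5. Canonical ring: [(10,13) (86/5,13) (82/5,15) (10,15)]

Clipped polygon: [(10,13) (86/5,13) (82/5,15) (10,15)]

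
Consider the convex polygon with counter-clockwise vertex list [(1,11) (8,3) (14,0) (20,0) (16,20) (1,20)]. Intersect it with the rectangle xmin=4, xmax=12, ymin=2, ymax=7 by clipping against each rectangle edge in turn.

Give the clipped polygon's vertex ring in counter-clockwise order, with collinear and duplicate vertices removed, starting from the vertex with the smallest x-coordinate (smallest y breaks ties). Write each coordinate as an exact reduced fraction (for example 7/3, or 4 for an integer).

1. After x ≥ 4: [(4,53/7) (8,3) (14,0) (20,0) (16,20) (4,20)]
2. After x ≤ 12: [(4,53/7) (8,3) (12,1) (12,20) (4,20)]
3. After y ≥ 2: [(4,53/7) (8,3) (10,2) (12,2) (12,20) (4,20)]
4. After y ≤ 7: [(9/2,7) (8,3) (10,2) (12,2) (12,7)]
5. Canonical ring: [(9/2,7) (8,3) (10,2) (12,2) (12,7)]

Clipped polygon: [(9/2,7) (8,3) (10,2) (12,2) (12,7)]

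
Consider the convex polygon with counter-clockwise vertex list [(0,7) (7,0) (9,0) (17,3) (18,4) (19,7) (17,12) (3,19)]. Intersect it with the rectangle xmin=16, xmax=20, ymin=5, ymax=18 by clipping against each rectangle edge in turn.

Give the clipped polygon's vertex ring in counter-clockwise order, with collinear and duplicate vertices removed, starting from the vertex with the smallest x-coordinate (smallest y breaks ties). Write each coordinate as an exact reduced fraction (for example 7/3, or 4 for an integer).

Clipped polygon: [(16,5) (55/3,5) (19,7) (17,12) (16,25/2)]

1. After x ≥ 16: [(16,21/8) (17,3) (18,4) (19,7) (17,12) (16,25/2)]
2. After x ≤ 20: [(16,21/8) (17,3) (18,4) (19,7) (17,12) (16,25/2)]
3. After y ≥ 5: [(16,5) (55/3,5) (19,7) (17,12) (16,25/2)]
4. After y ≤ 18: [(16,5) (55/3,5) (19,7) (17,12) (16,25/2)]
5. Canonical ring: [(16,5) (55/3,5) (19,7) (17,12) (16,25/2)]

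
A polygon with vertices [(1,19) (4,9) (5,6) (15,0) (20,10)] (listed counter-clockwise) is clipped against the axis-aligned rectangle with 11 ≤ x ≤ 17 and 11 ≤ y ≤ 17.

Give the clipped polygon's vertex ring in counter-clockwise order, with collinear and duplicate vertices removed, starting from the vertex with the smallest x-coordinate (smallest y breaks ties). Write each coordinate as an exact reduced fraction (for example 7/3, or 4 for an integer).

1. After x ≥ 11: [(11,271/19) (11,12/5) (15,0) (20,10)]
2. After x ≤ 17: [(17,217/19) (11,271/19) (11,12/5) (15,0) (17,4)]
3. After y ≥ 11: [(17,11) (17,217/19) (11,271/19) (11,11)]
4. After y ≤ 17: [(17,11) (17,217/19) (11,271/19) (11,11)]
5. Canonical ring: [(11,11) (17,11) (17,217/19) (11,271/19)]

Clipped polygon: [(11,11) (17,11) (17,217/19) (11,271/19)]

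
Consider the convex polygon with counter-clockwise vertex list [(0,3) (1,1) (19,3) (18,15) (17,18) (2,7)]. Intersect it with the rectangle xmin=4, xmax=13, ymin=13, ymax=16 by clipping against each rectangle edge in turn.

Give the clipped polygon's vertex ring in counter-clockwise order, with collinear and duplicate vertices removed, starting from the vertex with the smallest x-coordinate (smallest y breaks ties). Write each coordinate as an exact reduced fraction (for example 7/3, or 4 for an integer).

Clipped polygon: [(112/11,13) (13,13) (13,226/15)]

1. After x ≥ 4: [(4,4/3) (19,3) (18,15) (17,18) (4,127/15)]
2. After x ≤ 13: [(4,4/3) (13,7/3) (13,226/15) (4,127/15)]
3. After y ≥ 13: [(13,13) (13,226/15) (112/11,13)]
4. After y ≤ 16: [(13,13) (13,226/15) (112/11,13)]
5. Canonical ring: [(112/11,13) (13,13) (13,226/15)]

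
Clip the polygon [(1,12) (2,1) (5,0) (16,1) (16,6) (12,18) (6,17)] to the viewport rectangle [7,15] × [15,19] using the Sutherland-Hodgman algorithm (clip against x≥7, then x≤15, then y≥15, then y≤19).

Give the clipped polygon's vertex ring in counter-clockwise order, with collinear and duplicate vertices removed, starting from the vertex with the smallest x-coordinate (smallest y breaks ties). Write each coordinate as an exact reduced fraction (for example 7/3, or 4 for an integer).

Clipped polygon: [(7,15) (13,15) (12,18) (7,103/6)]

1. After x ≥ 7: [(7,2/11) (16,1) (16,6) (12,18) (7,103/6)]
2. After x ≤ 15: [(7,2/11) (15,10/11) (15,9) (12,18) (7,103/6)]
3. After y ≥ 15: [(7,15) (13,15) (12,18) (7,103/6)]
4. After y ≤ 19: [(7,15) (13,15) (12,18) (7,103/6)]
5. Canonical ring: [(7,15) (13,15) (12,18) (7,103/6)]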